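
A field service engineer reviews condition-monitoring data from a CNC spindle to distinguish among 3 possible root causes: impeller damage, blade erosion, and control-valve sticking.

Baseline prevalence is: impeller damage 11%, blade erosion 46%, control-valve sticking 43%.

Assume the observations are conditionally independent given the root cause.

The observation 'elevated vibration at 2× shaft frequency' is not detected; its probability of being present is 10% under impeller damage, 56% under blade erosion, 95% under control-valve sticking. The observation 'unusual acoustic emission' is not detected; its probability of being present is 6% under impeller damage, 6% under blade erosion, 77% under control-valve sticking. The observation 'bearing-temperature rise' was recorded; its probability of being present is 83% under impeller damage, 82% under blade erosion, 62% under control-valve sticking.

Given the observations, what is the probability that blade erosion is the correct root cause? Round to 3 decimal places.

For each hypothesis, the unnormalized posterior weight is prior × product of the observation likelihoods (using 1 − P(present | H) for each absent observation):
  impeller damage: 0.11 × (1 − 0.10) × (1 − 0.06) × 0.83 = 0.07724
  blade erosion: 0.46 × (1 − 0.56) × (1 − 0.06) × 0.82 = 0.15601
  control-valve sticking: 0.43 × (1 − 0.95) × (1 − 0.77) × 0.62 = 0.0030659
Marginal likelihood of the evidence = 0.23632.
P(blade erosion | evidence) = 0.15601 / 0.23632 ≈ 0.660.

0.660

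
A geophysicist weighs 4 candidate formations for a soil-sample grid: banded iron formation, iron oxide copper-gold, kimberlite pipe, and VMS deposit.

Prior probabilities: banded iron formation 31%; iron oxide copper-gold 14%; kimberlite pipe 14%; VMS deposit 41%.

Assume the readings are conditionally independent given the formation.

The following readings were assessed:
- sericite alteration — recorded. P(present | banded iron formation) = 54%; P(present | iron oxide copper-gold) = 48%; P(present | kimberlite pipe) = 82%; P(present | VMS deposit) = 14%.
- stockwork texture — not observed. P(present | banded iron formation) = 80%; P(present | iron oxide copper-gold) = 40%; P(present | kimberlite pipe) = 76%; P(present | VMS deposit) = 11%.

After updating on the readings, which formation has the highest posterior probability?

Multiply each prior by the joint likelihood of the reading pattern (using 1 − P(present | H) for each absent reading):
  banded iron formation: 0.31 × 0.54 × (1 − 0.80) = 0.03348
  iron oxide copper-gold: 0.14 × 0.48 × (1 − 0.40) = 0.04032
  kimberlite pipe: 0.14 × 0.82 × (1 − 0.76) = 0.027552
  VMS deposit: 0.41 × 0.14 × (1 − 0.11) = 0.051086
The unnormalized weights sum to 0.15244.
P(banded iron formation | evidence) ≈ 0.03348 / 0.15244 ≈ 0.220
P(iron oxide copper-gold | evidence) ≈ 0.04032 / 0.15244 ≈ 0.265
P(kimberlite pipe | evidence) ≈ 0.027552 / 0.15244 ≈ 0.181
P(VMS deposit | evidence) ≈ 0.051086 / 0.15244 ≈ 0.335
The largest is 0.335, so VMS deposit is most probable.

VMS deposit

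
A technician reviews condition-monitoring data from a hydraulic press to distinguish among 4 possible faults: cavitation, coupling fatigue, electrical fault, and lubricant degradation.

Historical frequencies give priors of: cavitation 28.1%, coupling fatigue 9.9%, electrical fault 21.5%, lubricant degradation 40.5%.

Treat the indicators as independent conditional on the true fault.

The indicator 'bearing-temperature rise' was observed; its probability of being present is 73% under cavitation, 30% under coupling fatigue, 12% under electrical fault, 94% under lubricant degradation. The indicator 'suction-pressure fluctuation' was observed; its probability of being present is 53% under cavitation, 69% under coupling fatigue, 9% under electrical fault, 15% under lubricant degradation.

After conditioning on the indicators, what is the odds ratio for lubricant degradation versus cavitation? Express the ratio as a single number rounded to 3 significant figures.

The normalizing constant cancels in an odds ratio, so compute prior × likelihood for the two hypotheses only:
  lubricant degradation: 0.405 × 0.94 × 0.15 = 0.057105
  cavitation: 0.281 × 0.73 × 0.53 = 0.10872
Odds(lubricant degradation : cavitation) = 0.057105 / 0.10872 ≈ 0.525.

0.525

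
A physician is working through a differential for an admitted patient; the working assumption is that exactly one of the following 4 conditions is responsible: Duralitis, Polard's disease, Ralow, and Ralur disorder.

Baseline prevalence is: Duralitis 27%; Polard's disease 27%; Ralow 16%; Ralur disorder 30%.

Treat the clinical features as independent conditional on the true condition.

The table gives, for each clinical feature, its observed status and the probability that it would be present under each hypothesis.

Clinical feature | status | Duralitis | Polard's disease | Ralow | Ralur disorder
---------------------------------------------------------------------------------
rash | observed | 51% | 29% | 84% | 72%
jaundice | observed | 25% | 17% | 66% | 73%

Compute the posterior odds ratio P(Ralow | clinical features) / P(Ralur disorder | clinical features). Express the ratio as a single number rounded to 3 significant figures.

0.563

The normalizing constant cancels in an odds ratio, so compute prior × likelihood for the two hypotheses only:
  Ralow: 0.16 × 0.84 × 0.66 = 0.088704
  Ralur disorder: 0.30 × 0.72 × 0.73 = 0.15768
Odds(Ralow : Ralur disorder) = 0.088704 / 0.15768 ≈ 0.563.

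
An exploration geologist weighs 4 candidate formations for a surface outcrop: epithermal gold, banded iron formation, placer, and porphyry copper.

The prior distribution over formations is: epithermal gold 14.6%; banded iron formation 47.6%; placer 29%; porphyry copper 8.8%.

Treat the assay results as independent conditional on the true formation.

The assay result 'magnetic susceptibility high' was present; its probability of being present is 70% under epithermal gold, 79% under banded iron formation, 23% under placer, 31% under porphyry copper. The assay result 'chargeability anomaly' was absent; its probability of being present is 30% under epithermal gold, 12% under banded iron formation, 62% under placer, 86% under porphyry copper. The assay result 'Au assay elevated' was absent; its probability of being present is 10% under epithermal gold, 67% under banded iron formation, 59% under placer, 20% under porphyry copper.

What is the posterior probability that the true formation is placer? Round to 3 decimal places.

0.056

Multiply each prior by the joint likelihood of the assay result pattern (using 1 − P(present | H) for each absent assay result):
  epithermal gold: 0.146 × 0.70 × (1 − 0.30) × (1 − 0.10) = 0.064386
  banded iron formation: 0.476 × 0.79 × (1 − 0.12) × (1 − 0.67) = 0.1092
  placer: 0.290 × 0.23 × (1 − 0.62) × (1 − 0.59) = 0.010392
  porphyry copper: 0.088 × 0.31 × (1 − 0.86) × (1 − 0.20) = 0.0030554
The unnormalized weights sum to 0.18704.
P(placer | evidence) = 0.010392 / 0.18704 ≈ 0.056.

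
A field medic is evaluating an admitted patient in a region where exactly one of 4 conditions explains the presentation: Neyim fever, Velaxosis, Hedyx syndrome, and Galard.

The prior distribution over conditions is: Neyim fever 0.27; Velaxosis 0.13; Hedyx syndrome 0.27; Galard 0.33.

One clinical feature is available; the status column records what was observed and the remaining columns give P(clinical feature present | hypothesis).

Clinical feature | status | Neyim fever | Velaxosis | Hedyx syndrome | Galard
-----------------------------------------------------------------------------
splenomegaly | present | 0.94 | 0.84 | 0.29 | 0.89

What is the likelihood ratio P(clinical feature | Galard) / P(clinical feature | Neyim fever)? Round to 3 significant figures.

The Bayes factor is the ratio of the two likelihoods.
  Galard: 0.89
  Neyim fever: 0.94
Bayes factor = 0.89 / 0.94 ≈ 0.947

0.947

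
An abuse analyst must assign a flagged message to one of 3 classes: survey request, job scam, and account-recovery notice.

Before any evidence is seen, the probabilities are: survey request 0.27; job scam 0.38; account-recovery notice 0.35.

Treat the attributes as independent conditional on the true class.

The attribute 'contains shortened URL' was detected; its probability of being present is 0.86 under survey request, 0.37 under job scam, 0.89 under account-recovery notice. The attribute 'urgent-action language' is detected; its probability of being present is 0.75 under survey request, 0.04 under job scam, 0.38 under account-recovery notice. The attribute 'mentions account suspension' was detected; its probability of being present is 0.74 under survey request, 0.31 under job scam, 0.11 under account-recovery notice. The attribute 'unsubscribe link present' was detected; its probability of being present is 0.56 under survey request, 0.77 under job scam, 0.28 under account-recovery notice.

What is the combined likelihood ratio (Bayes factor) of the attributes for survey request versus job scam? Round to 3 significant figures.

The Bayes factor is the ratio of the joint likelihoods of the attribute pattern under the two hypotheses.
  survey request: 0.86 × 0.75 × 0.74 × 0.56 = 0.26729
  job scam: 0.37 × 0.04 × 0.31 × 0.77 = 0.0035328
Bayes factor = 0.26729 / 0.0035328 ≈ 75.7

75.7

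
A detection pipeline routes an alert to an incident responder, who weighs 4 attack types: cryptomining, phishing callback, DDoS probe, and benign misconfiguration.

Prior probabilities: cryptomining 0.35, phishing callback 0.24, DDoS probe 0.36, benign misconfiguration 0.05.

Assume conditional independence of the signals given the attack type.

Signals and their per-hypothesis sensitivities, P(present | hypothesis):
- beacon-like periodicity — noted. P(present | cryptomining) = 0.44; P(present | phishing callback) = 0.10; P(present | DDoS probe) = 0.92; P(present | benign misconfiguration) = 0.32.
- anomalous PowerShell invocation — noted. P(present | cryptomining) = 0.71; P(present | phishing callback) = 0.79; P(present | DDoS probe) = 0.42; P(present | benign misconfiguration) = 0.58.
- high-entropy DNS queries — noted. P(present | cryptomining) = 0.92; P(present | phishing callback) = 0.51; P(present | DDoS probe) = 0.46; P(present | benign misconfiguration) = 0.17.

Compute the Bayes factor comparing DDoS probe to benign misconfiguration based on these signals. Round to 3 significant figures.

Take the product of per-signal likelihoods under each hypothesis, then divide.
  DDoS probe: 0.92 × 0.42 × 0.46 = 0.17774
  benign misconfiguration: 0.32 × 0.58 × 0.17 = 0.031552
Bayes factor = 0.17774 / 0.031552 ≈ 5.63

5.63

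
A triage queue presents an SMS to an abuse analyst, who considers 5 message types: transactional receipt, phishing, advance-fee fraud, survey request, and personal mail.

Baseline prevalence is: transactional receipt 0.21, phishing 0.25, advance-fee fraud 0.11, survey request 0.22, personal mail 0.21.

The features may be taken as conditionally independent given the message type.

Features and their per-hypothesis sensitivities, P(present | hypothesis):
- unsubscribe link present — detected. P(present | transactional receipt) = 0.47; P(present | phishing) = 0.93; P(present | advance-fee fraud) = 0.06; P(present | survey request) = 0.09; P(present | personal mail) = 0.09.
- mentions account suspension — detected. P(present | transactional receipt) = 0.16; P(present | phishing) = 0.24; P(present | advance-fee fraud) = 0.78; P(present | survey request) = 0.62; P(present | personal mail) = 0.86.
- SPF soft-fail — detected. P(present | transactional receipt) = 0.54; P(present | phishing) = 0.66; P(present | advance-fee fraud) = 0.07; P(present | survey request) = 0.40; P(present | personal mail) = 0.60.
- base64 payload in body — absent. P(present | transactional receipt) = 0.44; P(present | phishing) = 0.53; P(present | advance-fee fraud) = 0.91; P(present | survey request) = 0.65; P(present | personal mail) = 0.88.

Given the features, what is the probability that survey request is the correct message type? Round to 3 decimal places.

0.069

Multiply each prior by the joint likelihood of the feature pattern (using 1 − P(present | H) for each absent feature):
  transactional receipt: 0.21 × 0.47 × 0.16 × 0.54 × (1 − 0.44) = 0.0047755
  phishing: 0.25 × 0.93 × 0.24 × 0.66 × (1 − 0.53) = 0.017309
  advance-fee fraud: 0.11 × 0.06 × 0.78 × 0.07 × (1 − 0.91) = 3.2432e-05
  survey request: 0.22 × 0.09 × 0.62 × 0.40 × (1 − 0.65) = 0.0017186
  personal mail: 0.21 × 0.09 × 0.86 × 0.60 × (1 − 0.88) = 0.0011703
Marginal likelihood of the evidence = 0.025006.
P(survey request | evidence) = 0.0017186 / 0.025006 ≈ 0.069.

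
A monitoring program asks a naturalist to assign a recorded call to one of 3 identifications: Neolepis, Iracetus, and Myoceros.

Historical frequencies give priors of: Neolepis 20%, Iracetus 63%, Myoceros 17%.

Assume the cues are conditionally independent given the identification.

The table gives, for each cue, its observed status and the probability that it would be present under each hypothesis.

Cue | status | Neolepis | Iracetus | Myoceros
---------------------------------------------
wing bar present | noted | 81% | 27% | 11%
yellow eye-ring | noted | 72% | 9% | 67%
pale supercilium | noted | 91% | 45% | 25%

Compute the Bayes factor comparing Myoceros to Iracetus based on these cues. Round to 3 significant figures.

1.68

Joint likelihood of the cue pattern under each hypothesis:
  Myoceros: 0.11 × 0.67 × 0.25 = 0.018425
  Iracetus: 0.27 × 0.09 × 0.45 = 0.010935
Bayes factor = 0.018425 / 0.010935 ≈ 1.68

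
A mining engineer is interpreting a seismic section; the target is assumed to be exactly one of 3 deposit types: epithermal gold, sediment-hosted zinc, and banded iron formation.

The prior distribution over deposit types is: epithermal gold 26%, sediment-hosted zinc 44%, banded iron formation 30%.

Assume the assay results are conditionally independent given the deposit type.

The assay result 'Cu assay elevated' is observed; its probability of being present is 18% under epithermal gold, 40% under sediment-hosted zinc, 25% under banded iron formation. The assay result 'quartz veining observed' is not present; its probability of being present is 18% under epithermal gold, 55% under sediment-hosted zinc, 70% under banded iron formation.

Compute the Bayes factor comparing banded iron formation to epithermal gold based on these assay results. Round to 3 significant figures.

The Bayes factor is the ratio of the joint likelihoods of the assay result pattern under the two hypotheses (using 1 − P(present | H) for each absent assay result).
  banded iron formation: 0.25 × (1 − 0.70) = 0.075
  epithermal gold: 0.18 × (1 − 0.18) = 0.1476
Bayes factor = 0.075 / 0.1476 ≈ 0.508

0.508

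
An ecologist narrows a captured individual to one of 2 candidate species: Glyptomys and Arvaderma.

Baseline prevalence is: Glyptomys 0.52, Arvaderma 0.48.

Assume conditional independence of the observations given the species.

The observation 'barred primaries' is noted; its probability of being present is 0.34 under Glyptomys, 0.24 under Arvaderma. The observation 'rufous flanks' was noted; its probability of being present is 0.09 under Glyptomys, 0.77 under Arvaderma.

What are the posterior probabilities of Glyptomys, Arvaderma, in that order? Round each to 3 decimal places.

For each hypothesis, the unnormalized posterior weight is prior × product of the observation likelihoods:
  Glyptomys: 0.52 × 0.34 × 0.09 = 0.015912
  Arvaderma: 0.48 × 0.24 × 0.77 = 0.088704
The unnormalized weights sum to 0.10462.
P(Glyptomys | evidence) = 0.015912 / 0.10462 ≈ 0.152
P(Arvaderma | evidence) = 0.088704 / 0.10462 ≈ 0.848

0.152, 0.848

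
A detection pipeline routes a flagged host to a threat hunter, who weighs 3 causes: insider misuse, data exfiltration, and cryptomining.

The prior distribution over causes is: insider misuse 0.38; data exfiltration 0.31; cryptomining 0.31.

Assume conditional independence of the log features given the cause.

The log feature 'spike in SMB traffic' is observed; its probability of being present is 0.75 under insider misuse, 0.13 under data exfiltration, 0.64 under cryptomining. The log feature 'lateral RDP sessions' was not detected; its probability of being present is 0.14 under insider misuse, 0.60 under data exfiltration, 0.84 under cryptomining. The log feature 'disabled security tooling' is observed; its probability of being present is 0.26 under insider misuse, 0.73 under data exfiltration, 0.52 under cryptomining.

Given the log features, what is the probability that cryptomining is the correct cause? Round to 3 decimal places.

Multiply each prior by the joint likelihood of the log feature pattern (using 1 − P(present | H) for each absent log feature):
  insider misuse: 0.38 × 0.75 × (1 − 0.14) × 0.26 = 0.063726
  data exfiltration: 0.31 × 0.13 × (1 − 0.60) × 0.73 = 0.011768
  cryptomining: 0.31 × 0.64 × (1 − 0.84) × 0.52 = 0.016507
Marginal likelihood of the evidence = 0.092.
P(cryptomining | evidence) = 0.016507 / 0.092 ≈ 0.179.

0.179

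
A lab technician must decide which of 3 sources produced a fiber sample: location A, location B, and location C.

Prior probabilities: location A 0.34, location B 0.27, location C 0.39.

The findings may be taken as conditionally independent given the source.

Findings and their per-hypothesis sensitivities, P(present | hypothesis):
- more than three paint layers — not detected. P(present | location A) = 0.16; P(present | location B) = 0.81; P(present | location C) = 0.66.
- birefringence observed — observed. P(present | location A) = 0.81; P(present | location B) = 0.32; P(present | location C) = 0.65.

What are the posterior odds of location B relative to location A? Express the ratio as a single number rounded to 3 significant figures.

0.0710

Unnormalized posterior weight (prior times the finding likelihoods) for each of the two hypotheses (using 1 − P(present | H) for each absent finding):
  location B: 0.27 × (1 − 0.81) × 0.32 = 0.016416
  location A: 0.34 × (1 − 0.16) × 0.81 = 0.23134
Odds(location B : location A) = 0.016416 / 0.23134 ≈ 0.0710.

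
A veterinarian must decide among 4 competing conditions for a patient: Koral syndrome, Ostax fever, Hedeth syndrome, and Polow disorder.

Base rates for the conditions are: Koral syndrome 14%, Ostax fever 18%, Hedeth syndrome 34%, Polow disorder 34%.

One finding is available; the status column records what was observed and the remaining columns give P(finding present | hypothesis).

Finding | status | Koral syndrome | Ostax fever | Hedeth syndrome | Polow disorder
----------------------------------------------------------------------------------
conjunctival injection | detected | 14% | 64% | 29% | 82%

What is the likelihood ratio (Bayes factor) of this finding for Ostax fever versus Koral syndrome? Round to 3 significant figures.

4.57

The Bayes factor is the ratio of the two likelihoods.
  Ostax fever: 0.64
  Koral syndrome: 0.14
Bayes factor = 0.64 / 0.14 ≈ 4.57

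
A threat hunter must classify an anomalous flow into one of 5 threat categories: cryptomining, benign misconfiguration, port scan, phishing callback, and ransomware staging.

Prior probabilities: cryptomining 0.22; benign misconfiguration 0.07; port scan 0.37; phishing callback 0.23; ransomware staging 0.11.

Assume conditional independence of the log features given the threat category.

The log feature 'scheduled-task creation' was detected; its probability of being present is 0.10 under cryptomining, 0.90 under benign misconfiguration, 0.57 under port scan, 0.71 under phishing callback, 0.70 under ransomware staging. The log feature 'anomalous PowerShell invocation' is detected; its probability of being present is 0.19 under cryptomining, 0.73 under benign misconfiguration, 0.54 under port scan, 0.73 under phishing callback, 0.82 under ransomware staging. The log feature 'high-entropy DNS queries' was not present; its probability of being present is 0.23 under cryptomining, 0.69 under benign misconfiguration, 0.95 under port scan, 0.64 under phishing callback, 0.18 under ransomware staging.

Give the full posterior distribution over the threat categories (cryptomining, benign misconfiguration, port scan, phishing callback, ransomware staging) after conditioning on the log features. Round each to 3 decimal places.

Multiply each prior by the joint likelihood of the log feature pattern (using 1 − P(present | H) for each absent log feature):
  cryptomining: 0.22 × 0.10 × 0.19 × (1 − 0.23) = 0.0032186
  benign misconfiguration: 0.07 × 0.90 × 0.73 × (1 − 0.69) = 0.014257
  port scan: 0.37 × 0.57 × 0.54 × (1 − 0.95) = 0.0056943
  phishing callback: 0.23 × 0.71 × 0.73 × (1 − 0.64) = 0.042915
  ransomware staging: 0.11 × 0.70 × 0.82 × (1 − 0.18) = 0.051775
Normalizing constant Z = 0.0032186 + 0.014257 + 0.0056943 + 0.042915 + 0.051775 = 0.11786.
P(cryptomining | evidence) = 0.0032186 / 0.11786 ≈ 0.027
P(benign misconfiguration | evidence) = 0.014257 / 0.11786 ≈ 0.121
P(port scan | evidence) = 0.0056943 / 0.11786 ≈ 0.048
P(phishing callback | evidence) = 0.042915 / 0.11786 ≈ 0.364
P(ransomware staging | evidence) = 0.051775 / 0.11786 ≈ 0.439

0.027, 0.121, 0.048, 0.364, 0.439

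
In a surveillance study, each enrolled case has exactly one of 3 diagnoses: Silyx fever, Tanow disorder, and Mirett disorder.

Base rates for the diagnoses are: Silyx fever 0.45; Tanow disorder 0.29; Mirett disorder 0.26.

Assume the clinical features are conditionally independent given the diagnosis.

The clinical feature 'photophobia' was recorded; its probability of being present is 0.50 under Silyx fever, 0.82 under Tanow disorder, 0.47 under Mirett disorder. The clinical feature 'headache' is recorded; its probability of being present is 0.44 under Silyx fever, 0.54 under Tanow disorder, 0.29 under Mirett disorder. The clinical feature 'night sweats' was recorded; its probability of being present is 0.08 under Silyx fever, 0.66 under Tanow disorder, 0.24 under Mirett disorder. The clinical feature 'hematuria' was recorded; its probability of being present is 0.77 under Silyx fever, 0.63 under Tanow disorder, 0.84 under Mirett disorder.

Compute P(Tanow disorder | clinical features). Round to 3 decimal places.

Multiply each prior by the joint likelihood of the clinical feature pattern:
  Silyx fever: 0.45 × 0.50 × 0.44 × 0.08 × 0.77 = 0.0060984
  Tanow disorder: 0.29 × 0.82 × 0.54 × 0.66 × 0.63 = 0.053394
  Mirett disorder: 0.26 × 0.47 × 0.29 × 0.24 × 0.84 = 0.0071443
Marginal likelihood of the evidence = 0.066636.
P(Tanow disorder | evidence) = 0.053394 / 0.066636 ≈ 0.801.

0.801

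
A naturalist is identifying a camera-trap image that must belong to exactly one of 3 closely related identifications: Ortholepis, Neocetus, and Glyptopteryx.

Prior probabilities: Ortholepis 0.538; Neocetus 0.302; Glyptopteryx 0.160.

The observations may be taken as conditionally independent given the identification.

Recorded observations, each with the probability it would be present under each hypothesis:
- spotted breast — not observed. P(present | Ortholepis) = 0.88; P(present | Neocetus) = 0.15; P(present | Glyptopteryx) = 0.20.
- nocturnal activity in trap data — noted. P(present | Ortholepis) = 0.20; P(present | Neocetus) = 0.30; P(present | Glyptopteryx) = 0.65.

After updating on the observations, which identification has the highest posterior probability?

By Bayes' rule with conditional independence, the unnormalized weight for each hypothesis is prior × ∏ likelihoods (using 1 − P(present | H) for each absent observation):
  Ortholepis: 0.538 × (1 − 0.88) × 0.20 = 0.012912
  Neocetus: 0.302 × (1 − 0.15) × 0.30 = 0.07701
  Glyptopteryx: 0.160 × (1 − 0.20) × 0.65 = 0.0832
Normalizing constant Z = 0.012912 + 0.07701 + 0.0832 = 0.17312.
P(Ortholepis | evidence) ≈ 0.012912 / 0.17312 ≈ 0.075
P(Neocetus | evidence) ≈ 0.07701 / 0.17312 ≈ 0.445
P(Glyptopteryx | evidence) ≈ 0.0832 / 0.17312 ≈ 0.481
The largest is 0.481, so Glyptopteryx is most probable.

Glyptopteryx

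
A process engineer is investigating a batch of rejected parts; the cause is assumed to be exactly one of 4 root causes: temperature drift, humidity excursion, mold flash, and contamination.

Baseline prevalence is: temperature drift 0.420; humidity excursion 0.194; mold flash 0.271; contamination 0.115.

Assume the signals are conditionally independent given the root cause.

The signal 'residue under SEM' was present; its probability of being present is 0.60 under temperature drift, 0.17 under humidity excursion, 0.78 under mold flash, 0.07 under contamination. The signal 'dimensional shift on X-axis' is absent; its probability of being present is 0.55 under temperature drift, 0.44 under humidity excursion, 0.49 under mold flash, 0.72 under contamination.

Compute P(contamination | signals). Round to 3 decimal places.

0.009

For each hypothesis, the unnormalized posterior weight is prior × product of the signal likelihoods (using 1 − P(present | H) for each absent signal):
  temperature drift: 0.420 × 0.60 × (1 − 0.55) = 0.1134
  humidity excursion: 0.194 × 0.17 × (1 − 0.44) = 0.018469
  mold flash: 0.271 × 0.78 × (1 − 0.49) = 0.1078
  contamination: 0.115 × 0.07 × (1 − 0.72) = 0.002254
Normalizing constant Z = 0.1134 + 0.018469 + 0.1078 + 0.002254 = 0.24193.
P(contamination | evidence) = 0.002254 / 0.24193 ≈ 0.009.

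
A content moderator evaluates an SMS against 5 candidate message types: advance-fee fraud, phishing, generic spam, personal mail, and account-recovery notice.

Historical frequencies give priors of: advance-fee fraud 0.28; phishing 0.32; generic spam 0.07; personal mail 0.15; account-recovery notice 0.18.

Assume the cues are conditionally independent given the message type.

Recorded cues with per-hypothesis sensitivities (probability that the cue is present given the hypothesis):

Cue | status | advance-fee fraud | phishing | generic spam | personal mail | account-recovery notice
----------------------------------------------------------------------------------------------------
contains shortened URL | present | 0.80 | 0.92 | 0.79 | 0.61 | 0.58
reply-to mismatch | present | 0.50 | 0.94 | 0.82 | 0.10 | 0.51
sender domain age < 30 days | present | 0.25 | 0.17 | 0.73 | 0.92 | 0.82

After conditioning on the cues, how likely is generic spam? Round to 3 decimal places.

Multiply each prior by the joint likelihood of the cue pattern:
  advance-fee fraud: 0.28 × 0.80 × 0.50 × 0.25 = 0.028
  phishing: 0.32 × 0.92 × 0.94 × 0.17 = 0.047045
  generic spam: 0.07 × 0.79 × 0.82 × 0.73 = 0.033103
  personal mail: 0.15 × 0.61 × 0.10 × 0.92 = 0.008418
  account-recovery notice: 0.18 × 0.58 × 0.51 × 0.82 = 0.04366
Marginal likelihood of the evidence = 0.16023.
P(generic spam | evidence) = 0.033103 / 0.16023 ≈ 0.207.

0.207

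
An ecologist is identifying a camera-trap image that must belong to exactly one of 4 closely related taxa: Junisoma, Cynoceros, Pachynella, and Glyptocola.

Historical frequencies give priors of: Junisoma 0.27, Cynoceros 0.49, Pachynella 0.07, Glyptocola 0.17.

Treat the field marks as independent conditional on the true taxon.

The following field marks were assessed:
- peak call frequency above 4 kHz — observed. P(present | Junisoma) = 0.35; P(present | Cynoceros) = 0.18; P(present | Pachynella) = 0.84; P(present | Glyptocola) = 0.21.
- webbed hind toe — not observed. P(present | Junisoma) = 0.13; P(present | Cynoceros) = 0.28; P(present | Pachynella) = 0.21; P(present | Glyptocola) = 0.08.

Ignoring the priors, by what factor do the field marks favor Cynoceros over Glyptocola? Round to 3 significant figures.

0.671

The Bayes factor is the ratio of the joint likelihoods of the field mark pattern under the two hypotheses (using 1 − P(present | H) for each absent field mark).
  Cynoceros: 0.18 × (1 − 0.28) = 0.1296
  Glyptocola: 0.21 × (1 − 0.08) = 0.1932
Bayes factor = 0.1296 / 0.1932 ≈ 0.671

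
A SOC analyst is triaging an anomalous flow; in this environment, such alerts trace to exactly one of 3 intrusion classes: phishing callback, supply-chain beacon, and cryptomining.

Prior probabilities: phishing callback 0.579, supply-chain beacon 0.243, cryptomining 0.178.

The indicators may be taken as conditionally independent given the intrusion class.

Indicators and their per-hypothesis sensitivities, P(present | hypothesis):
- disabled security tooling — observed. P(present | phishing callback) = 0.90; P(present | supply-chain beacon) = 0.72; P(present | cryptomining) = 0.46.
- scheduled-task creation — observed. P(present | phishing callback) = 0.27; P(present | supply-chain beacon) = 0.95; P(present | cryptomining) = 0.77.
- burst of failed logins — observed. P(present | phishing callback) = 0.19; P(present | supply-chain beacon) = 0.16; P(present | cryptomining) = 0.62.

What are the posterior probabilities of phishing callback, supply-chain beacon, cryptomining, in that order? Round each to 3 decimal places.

0.289, 0.288, 0.423

Multiply each prior by the joint likelihood of the indicator pattern:
  phishing callback: 0.579 × 0.90 × 0.27 × 0.19 = 0.026732
  supply-chain beacon: 0.243 × 0.72 × 0.95 × 0.16 = 0.026594
  cryptomining: 0.178 × 0.46 × 0.77 × 0.62 = 0.03909
Marginal likelihood of the evidence = 0.092416.
P(phishing callback | evidence) = 0.026732 / 0.092416 ≈ 0.289
P(supply-chain beacon | evidence) = 0.026594 / 0.092416 ≈ 0.288
P(cryptomining | evidence) = 0.03909 / 0.092416 ≈ 0.423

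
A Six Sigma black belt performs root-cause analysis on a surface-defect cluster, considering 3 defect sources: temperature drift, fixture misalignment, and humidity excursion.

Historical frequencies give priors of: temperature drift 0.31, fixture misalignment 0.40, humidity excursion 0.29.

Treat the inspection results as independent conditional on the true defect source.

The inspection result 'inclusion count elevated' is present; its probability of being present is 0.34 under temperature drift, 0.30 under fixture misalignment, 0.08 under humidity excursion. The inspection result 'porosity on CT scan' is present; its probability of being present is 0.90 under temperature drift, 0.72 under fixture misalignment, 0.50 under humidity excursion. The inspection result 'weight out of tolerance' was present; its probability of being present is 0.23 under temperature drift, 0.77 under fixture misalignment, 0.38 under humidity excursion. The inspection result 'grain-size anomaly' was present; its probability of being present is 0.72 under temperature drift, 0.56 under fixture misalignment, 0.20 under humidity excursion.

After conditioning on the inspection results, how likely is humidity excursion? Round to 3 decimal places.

For each hypothesis, the unnormalized posterior weight is prior × product of the inspection result likelihoods:
  temperature drift: 0.31 × 0.34 × 0.90 × 0.23 × 0.72 = 0.015709
  fixture misalignment: 0.40 × 0.30 × 0.72 × 0.77 × 0.56 = 0.037256
  humidity excursion: 0.29 × 0.08 × 0.50 × 0.38 × 0.20 = 0.0008816
The unnormalized weights sum to 0.053846.
P(humidity excursion | evidence) = 0.0008816 / 0.053846 ≈ 0.016.

0.016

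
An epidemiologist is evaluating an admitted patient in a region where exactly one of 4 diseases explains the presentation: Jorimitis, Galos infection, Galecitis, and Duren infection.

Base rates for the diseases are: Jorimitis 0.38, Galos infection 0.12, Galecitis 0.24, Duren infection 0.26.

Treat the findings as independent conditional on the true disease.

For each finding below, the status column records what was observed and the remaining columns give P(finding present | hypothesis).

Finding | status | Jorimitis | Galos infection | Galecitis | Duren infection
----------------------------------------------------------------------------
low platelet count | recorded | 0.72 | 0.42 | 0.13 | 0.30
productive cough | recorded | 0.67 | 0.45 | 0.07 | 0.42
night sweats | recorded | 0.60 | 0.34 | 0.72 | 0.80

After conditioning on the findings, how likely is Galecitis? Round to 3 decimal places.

Multiply each prior by the joint likelihood of the evidence pattern:
  Jorimitis: 0.38 × 0.72 × 0.67 × 0.60 = 0.10999
  Galos infection: 0.12 × 0.42 × 0.45 × 0.34 = 0.0077112
  Galecitis: 0.24 × 0.13 × 0.07 × 0.72 = 0.0015725
  Duren infection: 0.26 × 0.30 × 0.42 × 0.80 = 0.026208
The unnormalized weights sum to 0.14548.
P(Galecitis | evidence) = 0.0015725 / 0.14548 ≈ 0.011.

0.011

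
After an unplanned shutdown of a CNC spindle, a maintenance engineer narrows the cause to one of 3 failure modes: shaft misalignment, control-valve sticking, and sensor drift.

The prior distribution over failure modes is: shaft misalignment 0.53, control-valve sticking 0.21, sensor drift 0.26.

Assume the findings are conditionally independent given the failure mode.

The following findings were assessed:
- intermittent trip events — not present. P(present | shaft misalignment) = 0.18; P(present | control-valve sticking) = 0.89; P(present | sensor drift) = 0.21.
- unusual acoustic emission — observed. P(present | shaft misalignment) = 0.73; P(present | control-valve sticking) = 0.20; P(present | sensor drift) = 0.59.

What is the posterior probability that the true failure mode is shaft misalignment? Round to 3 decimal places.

0.716

For each hypothesis, the unnormalized posterior weight is prior × product of the finding likelihoods (using 1 − P(present | H) for each absent finding):
  shaft misalignment: 0.53 × (1 − 0.18) × 0.73 = 0.31726
  control-valve sticking: 0.21 × (1 − 0.89) × 0.20 = 0.00462
  sensor drift: 0.26 × (1 − 0.21) × 0.59 = 0.12119
Marginal likelihood of the evidence = 0.44306.
P(shaft misalignment | evidence) = 0.31726 / 0.44306 ≈ 0.716.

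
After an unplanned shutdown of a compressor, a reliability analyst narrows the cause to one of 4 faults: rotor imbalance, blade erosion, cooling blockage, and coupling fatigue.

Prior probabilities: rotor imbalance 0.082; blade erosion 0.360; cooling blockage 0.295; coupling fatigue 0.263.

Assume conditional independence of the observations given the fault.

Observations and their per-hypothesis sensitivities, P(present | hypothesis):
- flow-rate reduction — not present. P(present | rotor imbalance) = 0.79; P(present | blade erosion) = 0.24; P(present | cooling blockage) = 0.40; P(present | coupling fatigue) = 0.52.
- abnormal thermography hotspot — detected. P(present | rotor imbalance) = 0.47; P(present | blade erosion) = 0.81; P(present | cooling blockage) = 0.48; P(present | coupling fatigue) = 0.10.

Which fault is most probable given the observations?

Multiply each prior by the joint likelihood of the evidence pattern (using 1 − P(present | H) for each absent observation):
  rotor imbalance: 0.082 × (1 − 0.79) × 0.47 = 0.0080934
  blade erosion: 0.360 × (1 − 0.24) × 0.81 = 0.22162
  cooling blockage: 0.295 × (1 − 0.40) × 0.48 = 0.08496
  coupling fatigue: 0.263 × (1 − 0.52) × 0.10 = 0.012624
The unnormalized weights sum to 0.32729.
P(rotor imbalance | evidence) ≈ 0.0080934 / 0.32729 ≈ 0.025
P(blade erosion | evidence) ≈ 0.22162 / 0.32729 ≈ 0.677
P(cooling blockage | evidence) ≈ 0.08496 / 0.32729 ≈ 0.260
P(coupling fatigue | evidence) ≈ 0.012624 / 0.32729 ≈ 0.039
The largest is 0.677, so blade erosion is most probable.

blade erosion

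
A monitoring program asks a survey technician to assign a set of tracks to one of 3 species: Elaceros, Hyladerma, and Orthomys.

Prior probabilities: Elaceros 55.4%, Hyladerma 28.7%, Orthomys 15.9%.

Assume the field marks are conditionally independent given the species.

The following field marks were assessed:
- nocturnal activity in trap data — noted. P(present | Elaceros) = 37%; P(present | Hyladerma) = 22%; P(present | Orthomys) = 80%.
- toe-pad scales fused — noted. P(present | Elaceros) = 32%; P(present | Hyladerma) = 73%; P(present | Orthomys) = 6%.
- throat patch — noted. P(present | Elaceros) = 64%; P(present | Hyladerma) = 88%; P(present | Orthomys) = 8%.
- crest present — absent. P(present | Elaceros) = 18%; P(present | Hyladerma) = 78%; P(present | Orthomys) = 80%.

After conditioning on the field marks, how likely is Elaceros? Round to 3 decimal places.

By Bayes' rule with conditional independence, the unnormalized weight for each hypothesis is prior × ∏ likelihoods (using 1 − P(present | H) for each absent field mark):
  Elaceros: 0.554 × 0.37 × 0.32 × 0.64 × (1 − 0.18) = 0.034424
  Hyladerma: 0.287 × 0.22 × 0.73 × 0.88 × (1 − 0.78) = 0.0089234
  Orthomys: 0.159 × 0.80 × 0.06 × 0.08 × (1 − 0.80) = 0.00012211
Marginal likelihood of the evidence = 0.043469.
P(Elaceros | evidence) = 0.034424 / 0.043469 ≈ 0.792.

0.792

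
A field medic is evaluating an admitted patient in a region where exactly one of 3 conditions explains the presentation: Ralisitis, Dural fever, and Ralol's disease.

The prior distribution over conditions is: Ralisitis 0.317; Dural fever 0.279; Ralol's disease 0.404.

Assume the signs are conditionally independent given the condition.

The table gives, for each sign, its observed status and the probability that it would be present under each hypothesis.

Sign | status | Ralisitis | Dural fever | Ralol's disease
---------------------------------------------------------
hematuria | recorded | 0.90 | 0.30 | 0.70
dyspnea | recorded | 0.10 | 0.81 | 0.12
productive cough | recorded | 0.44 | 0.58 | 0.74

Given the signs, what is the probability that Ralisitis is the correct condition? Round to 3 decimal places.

0.163

By Bayes' rule with conditional independence, the unnormalized weight for each hypothesis is prior × ∏ likelihoods:
  Ralisitis: 0.317 × 0.90 × 0.10 × 0.44 = 0.012553
  Dural fever: 0.279 × 0.30 × 0.81 × 0.58 = 0.039322
  Ralol's disease: 0.404 × 0.70 × 0.12 × 0.74 = 0.025113
Marginal likelihood of the evidence = 0.076988.
P(Ralisitis | evidence) = 0.012553 / 0.076988 ≈ 0.163.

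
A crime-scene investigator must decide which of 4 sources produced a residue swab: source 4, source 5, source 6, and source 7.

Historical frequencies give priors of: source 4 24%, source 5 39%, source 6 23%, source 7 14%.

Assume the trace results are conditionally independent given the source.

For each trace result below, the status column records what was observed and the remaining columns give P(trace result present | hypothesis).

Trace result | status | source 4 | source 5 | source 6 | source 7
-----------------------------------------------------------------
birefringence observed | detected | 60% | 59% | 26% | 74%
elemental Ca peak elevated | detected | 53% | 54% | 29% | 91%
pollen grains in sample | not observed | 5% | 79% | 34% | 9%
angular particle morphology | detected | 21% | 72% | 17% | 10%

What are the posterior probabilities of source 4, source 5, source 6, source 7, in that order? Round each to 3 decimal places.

For each hypothesis, the unnormalized posterior weight is prior × product of the trace result likelihoods (using 1 − P(present | H) for each absent trace result):
  source 4: 0.24 × 0.60 × 0.53 × (1 − 0.05) × 0.21 = 0.015226
  source 5: 0.39 × 0.59 × 0.54 × (1 − 0.79) × 0.72 = 0.018787
  source 6: 0.23 × 0.26 × 0.29 × (1 − 0.34) × 0.17 = 0.0019458
  source 7: 0.14 × 0.74 × 0.91 × (1 − 0.09) × 0.10 = 0.0085791
The unnormalized weights sum to 0.044538.
P(source 4 | evidence) = 0.015226 / 0.044538 ≈ 0.342
P(source 5 | evidence) = 0.018787 / 0.044538 ≈ 0.422
P(source 6 | evidence) = 0.0019458 / 0.044538 ≈ 0.044
P(source 7 | evidence) = 0.0085791 / 0.044538 ≈ 0.193

0.342, 0.422, 0.044, 0.193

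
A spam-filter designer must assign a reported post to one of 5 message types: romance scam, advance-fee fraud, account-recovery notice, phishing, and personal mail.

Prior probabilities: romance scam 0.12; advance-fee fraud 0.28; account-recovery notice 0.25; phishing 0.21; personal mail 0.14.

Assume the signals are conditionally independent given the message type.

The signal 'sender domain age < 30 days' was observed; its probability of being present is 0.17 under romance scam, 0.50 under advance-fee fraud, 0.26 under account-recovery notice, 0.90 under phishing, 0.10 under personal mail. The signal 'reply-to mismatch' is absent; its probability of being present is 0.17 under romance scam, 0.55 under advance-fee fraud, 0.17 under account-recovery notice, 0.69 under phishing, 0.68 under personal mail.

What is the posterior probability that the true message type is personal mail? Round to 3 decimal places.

Multiply each prior by the joint likelihood of the signal pattern (using 1 − P(present | H) for each absent signal):
  romance scam: 0.12 × 0.17 × (1 − 0.17) = 0.016932
  advance-fee fraud: 0.28 × 0.50 × (1 − 0.55) = 0.063
  account-recovery notice: 0.25 × 0.26 × (1 − 0.17) = 0.05395
  phishing: 0.21 × 0.90 × (1 − 0.69) = 0.05859
  personal mail: 0.14 × 0.10 × (1 − 0.68) = 0.00448
Normalizing constant Z = 0.016932 + 0.063 + 0.05395 + 0.05859 + 0.00448 = 0.19695.
P(personal mail | evidence) = 0.00448 / 0.19695 ≈ 0.023.

0.023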